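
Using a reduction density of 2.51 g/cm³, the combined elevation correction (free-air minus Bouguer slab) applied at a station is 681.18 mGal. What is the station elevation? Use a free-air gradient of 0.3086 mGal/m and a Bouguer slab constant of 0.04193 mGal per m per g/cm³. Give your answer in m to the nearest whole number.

3350

Combined gradient = 0.3086 − 0.04193 × 2.51 = 0.2033557 mGal/m
h = 681.18 / 0.2033557 = 3349.70 m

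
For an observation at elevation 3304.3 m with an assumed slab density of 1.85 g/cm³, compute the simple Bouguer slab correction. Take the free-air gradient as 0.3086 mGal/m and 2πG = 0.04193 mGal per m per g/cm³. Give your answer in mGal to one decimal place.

256.3

Bouguer slab correction = 0.04193 × 1.85 × 3304.3 = 256.3 mGal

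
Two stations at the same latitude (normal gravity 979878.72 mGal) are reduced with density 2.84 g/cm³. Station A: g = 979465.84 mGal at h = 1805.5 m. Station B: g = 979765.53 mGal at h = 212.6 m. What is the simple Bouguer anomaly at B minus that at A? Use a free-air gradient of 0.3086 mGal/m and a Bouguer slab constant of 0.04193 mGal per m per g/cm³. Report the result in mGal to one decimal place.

-2.2

Δg_SB(A) = 979465.84 − 979878.72 + 0.3086×1805.5 − 0.04193×2.84×1805.5 = -70.70 mGal
Δg_SB(B) = 979765.53 − 979878.72 + 0.3086×212.6 − 0.04193×2.84×212.6 = -72.90 mGal
Difference = -72.90 − (-70.70) = -2.20 mGal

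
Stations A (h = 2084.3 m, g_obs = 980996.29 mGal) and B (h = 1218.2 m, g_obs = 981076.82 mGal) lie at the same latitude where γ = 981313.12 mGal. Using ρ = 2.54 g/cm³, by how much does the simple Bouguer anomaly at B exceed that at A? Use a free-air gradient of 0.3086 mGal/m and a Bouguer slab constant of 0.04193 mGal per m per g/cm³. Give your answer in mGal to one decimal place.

Δg_SB(A) = 980996.29 − 981313.12 + 0.3086×2084.3 − 0.04193×2.54×2084.3 = 104.40 mGal
Δg_SB(B) = 981076.82 − 981313.12 + 0.3086×1218.2 − 0.04193×2.54×1218.2 = 9.90 mGal
Difference = 9.90 − (104.40) = -94.50 mGal

-94.5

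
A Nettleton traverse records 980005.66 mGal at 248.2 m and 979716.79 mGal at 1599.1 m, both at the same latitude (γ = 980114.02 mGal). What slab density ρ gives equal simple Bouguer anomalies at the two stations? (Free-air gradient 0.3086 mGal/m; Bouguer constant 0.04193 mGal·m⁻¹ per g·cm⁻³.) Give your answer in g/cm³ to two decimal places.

2.26

Δg_obs = 979716.79 − 980005.66 = -288.87 mGal over Δh = 1599.1 − 248.2 = 1350.9 m
Equal Bouguer anomalies ⇒ Δg_obs + (0.3086 − 0.04193ρ)·Δh = 0
0.3086 − 0.04193ρ = −Δg_obs/Δh = 0.21384
ρ = (0.3086 − 0.21384) / 0.04193 = 2.26 g/cm³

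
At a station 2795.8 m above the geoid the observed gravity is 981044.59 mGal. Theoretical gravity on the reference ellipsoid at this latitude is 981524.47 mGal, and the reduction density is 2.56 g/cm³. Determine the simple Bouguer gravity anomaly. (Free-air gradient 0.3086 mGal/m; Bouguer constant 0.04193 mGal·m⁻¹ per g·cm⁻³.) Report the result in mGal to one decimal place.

Free-air correction = 0.3086 × 2795.8 = 862.78 mGal
Free-air anomaly = 981044.59 − 981524.47 + (862.78) = 382.90 mGal
Bouguer slab correction = 0.04193 × 2.56 × 2795.8 = 300.10 mGal
Simple Bouguer anomaly = 382.90 − (300.10) = 82.80 mGal

82.8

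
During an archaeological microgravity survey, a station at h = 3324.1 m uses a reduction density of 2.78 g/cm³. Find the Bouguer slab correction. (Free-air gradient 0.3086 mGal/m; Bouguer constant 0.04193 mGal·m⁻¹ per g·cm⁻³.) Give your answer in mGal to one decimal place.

Bouguer slab correction = 0.04193 × 2.78 × 3324.1 = 387.5 mGal

387.5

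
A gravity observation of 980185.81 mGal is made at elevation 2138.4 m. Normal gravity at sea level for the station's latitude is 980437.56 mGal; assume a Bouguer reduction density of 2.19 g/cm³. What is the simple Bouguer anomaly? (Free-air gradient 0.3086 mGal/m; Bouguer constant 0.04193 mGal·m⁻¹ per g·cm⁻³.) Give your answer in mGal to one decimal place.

211.8

Free-air correction = 0.3086 × 2138.4 = 659.91 mGal
Free-air anomaly = 980185.81 − 980437.56 + (659.91) = 408.16 mGal
Bouguer slab correction = 0.04193 × 2.19 × 2138.4 = 196.36 mGal
Simple Bouguer anomaly = 408.16 − (196.36) = 211.80 mGal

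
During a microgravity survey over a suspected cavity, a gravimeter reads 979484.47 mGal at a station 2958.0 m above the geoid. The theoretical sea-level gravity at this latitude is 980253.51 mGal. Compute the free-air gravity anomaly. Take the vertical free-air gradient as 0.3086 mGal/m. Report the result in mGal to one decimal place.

Free-air correction = 0.3086 × 2958.0 = 912.84 mGal
Free-air anomaly = 979484.47 − 980253.51 + (912.84) = 143.80 mGal

143.8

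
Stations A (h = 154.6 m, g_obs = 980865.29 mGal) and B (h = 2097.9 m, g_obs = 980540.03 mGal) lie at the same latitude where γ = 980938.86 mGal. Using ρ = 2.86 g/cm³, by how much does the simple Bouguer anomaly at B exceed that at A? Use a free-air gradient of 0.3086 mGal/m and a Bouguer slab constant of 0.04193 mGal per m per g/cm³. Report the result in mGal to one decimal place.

Δg_SB(A) = 980865.29 − 980938.86 + 0.3086×154.6 − 0.04193×2.86×154.6 = -44.40 mGal
Δg_SB(B) = 980540.03 − 980938.86 + 0.3086×2097.9 − 0.04193×2.86×2097.9 = -3.00 mGal
Difference = -3.00 − (-44.40) = 41.40 mGal

41.4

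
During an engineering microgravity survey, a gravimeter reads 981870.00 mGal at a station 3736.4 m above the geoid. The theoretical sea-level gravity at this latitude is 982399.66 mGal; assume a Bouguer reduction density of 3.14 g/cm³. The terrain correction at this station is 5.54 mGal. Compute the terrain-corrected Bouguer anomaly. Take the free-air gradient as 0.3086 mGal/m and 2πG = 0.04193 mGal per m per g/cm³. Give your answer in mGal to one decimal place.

137.0

Free-air correction = 0.3086 × 3736.4 = 1153.05 mGal
Free-air anomaly = 981870.00 − 982399.66 + (1153.05) = 623.39 mGal
Bouguer slab correction = 0.04193 × 3.14 × 3736.4 = 491.94 mGal
Simple Bouguer anomaly = 623.39 − (491.94) = 131.45 mGal
Complete Bouguer anomaly = 131.45 + 5.54 = 136.99 mGal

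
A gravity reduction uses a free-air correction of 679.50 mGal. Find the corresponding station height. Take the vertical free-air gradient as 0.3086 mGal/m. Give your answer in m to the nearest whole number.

2202

h = 679.50 / 0.3086 = 2201.88 m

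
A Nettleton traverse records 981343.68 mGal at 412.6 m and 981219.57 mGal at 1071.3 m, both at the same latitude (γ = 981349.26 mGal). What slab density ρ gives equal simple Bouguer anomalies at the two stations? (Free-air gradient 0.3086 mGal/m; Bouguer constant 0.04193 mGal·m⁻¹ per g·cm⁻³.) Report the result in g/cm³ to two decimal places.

Δg_obs = 981219.57 − 981343.68 = -124.11 mGal over Δh = 1071.3 − 412.6 = 658.7 m
Equal Bouguer anomalies ⇒ Δg_obs + (0.3086 − 0.04193ρ)·Δh = 0
0.3086 − 0.04193ρ = −Δg_obs/Δh = 0.18842
ρ = (0.3086 − 0.18842) / 0.04193 = 2.87 g/cm³

2.87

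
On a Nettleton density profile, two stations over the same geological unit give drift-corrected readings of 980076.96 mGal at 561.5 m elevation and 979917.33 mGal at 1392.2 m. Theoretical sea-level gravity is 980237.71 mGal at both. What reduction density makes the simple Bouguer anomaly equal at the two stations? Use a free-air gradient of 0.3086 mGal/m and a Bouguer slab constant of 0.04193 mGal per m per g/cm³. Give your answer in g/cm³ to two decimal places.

2.78

Δg_obs = 979917.33 − 980076.96 = -159.63 mGal over Δh = 1392.2 − 561.5 = 830.7 m
Equal Bouguer anomalies ⇒ Δg_obs + (0.3086 − 0.04193ρ)·Δh = 0
0.3086 − 0.04193ρ = −Δg_obs/Δh = 0.19216
ρ = (0.3086 − 0.19216) / 0.04193 = 2.78 g/cm³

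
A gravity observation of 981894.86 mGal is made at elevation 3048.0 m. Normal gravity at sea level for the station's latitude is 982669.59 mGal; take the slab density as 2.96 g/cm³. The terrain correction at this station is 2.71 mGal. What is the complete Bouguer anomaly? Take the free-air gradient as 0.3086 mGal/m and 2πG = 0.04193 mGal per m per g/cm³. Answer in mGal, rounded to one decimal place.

Free-air correction = 0.3086 × 3048.0 = 940.61 mGal
Free-air anomaly = 981894.86 − 982669.59 + (940.61) = 165.88 mGal
Bouguer slab correction = 0.04193 × 2.96 × 3048.0 = 378.30 mGal
Simple Bouguer anomaly = 165.88 − (378.30) = -212.42 mGal
Complete Bouguer anomaly = -212.42 + 2.71 = -209.71 mGal

-209.7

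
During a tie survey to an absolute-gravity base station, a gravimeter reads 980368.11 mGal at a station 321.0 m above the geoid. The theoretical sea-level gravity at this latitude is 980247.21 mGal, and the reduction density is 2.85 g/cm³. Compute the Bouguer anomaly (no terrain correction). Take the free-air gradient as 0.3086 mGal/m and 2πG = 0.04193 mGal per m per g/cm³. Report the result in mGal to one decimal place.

181.6

Free-air correction = 0.3086 × 321.0 = 99.06 mGal
Free-air anomaly = 980368.11 − 980247.21 + (99.06) = 219.96 mGal
Bouguer slab correction = 0.04193 × 2.85 × 321.0 = 38.36 mGal
Simple Bouguer anomaly = 219.96 − (38.36) = 181.60 mGal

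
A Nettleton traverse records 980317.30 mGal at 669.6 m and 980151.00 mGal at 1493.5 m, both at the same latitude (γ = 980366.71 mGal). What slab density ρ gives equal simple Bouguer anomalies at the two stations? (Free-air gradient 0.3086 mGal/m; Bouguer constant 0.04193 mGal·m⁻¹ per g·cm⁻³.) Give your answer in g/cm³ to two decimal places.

Δg_obs = 980151.00 − 980317.30 = -166.30 mGal over Δh = 1493.5 − 669.6 = 823.9 m
Equal Bouguer anomalies ⇒ Δg_obs + (0.3086 − 0.04193ρ)·Δh = 0
0.3086 − 0.04193ρ = −Δg_obs/Δh = 0.20184
ρ = (0.3086 − 0.20184) / 0.04193 = 2.55 g/cm³

2.55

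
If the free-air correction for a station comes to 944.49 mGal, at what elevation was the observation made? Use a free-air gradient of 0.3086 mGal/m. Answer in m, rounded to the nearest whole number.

3061

h = 944.49 / 0.3086 = 3060.56 m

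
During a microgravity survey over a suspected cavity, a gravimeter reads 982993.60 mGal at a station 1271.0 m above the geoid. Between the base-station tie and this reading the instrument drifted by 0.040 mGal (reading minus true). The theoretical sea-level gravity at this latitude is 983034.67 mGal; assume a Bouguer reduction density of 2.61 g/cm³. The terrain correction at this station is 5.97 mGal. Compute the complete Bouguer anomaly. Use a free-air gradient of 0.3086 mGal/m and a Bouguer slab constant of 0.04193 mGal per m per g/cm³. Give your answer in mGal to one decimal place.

Drift-corrected reading = 982993.60 − (0.040) = 982993.560 mGal
Free-air correction = 0.3086 × 1271.0 = 392.23 mGal
Free-air anomaly = 982993.560 − 983034.67 + (392.23) = 351.120 mGal
Bouguer slab correction = 0.04193 × 2.61 × 1271.0 = 139.09 mGal
Simple Bouguer anomaly = 351.120 − (139.09) = 212.030 mGal
Complete Bouguer anomaly = 212.030 + 5.97 = 218.000 mGal

218.0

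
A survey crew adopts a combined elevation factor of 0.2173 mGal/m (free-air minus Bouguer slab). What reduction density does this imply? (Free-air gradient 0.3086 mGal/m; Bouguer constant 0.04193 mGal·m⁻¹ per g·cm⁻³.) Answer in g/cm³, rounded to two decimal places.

2.18

0.2173 = 0.3086 − 0.04193 × ρ
ρ = (0.3086 − 0.2173) / 0.04193 = 2.18 g/cm³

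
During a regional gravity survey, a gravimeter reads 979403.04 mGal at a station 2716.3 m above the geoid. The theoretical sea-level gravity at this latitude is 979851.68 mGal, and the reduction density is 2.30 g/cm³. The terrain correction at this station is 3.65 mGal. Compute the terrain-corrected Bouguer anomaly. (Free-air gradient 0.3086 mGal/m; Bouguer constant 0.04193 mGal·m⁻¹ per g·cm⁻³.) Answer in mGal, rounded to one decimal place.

131.3

Free-air correction = 0.3086 × 2716.3 = 838.25 mGal
Free-air anomaly = 979403.04 − 979851.68 + (838.25) = 389.61 mGal
Bouguer slab correction = 0.04193 × 2.30 × 2716.3 = 261.96 mGal
Simple Bouguer anomaly = 389.61 − (261.96) = 127.65 mGal
Complete Bouguer anomaly = 127.65 + 3.65 = 131.30 mGal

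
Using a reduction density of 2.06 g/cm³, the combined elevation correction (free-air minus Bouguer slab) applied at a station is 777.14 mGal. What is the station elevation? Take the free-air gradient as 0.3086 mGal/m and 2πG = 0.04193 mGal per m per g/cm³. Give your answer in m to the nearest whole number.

Combined gradient = 0.3086 − 0.04193 × 2.06 = 0.2222242 mGal/m
h = 777.14 / 0.2222242 = 3497.10 m

3497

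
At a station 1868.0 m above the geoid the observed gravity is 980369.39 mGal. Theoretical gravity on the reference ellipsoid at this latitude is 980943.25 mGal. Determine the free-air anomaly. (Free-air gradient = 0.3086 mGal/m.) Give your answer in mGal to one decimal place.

Free-air correction = 0.3086 × 1868.0 = 576.46 mGal
Free-air anomaly = 980369.39 − 980943.25 + (576.46) = 2.60 mGal

2.6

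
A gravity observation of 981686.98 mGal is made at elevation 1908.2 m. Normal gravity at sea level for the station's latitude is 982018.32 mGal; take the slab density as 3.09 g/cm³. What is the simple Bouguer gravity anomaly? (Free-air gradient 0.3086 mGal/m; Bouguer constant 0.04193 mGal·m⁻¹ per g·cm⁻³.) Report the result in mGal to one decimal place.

10.3

Free-air correction = 0.3086 × 1908.2 = 588.87 mGal
Free-air anomaly = 981686.98 − 982018.32 + (588.87) = 257.53 mGal
Bouguer slab correction = 0.04193 × 3.09 × 1908.2 = 247.23 mGal
Simple Bouguer anomaly = 257.53 − (247.23) = 10.30 mGal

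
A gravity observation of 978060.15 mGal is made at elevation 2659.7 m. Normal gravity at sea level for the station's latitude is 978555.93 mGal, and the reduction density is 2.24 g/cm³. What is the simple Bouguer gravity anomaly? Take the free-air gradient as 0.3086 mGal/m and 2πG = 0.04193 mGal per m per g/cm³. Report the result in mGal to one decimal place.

75.2

Free-air correction = 0.3086 × 2659.7 = 820.78 mGal
Free-air anomaly = 978060.15 − 978555.93 + (820.78) = 325.00 mGal
Bouguer slab correction = 0.04193 × 2.24 × 2659.7 = 249.81 mGal
Simple Bouguer anomaly = 325.00 − (249.81) = 75.19 mGal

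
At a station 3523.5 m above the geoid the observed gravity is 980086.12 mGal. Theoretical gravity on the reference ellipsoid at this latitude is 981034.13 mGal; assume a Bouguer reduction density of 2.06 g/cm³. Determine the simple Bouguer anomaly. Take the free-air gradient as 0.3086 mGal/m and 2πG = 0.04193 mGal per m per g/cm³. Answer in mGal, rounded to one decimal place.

-165.0

Free-air correction = 0.3086 × 3523.5 = 1087.35 mGal
Free-air anomaly = 980086.12 − 981034.13 + (1087.35) = 139.34 mGal
Bouguer slab correction = 0.04193 × 2.06 × 3523.5 = 304.35 mGal
Simple Bouguer anomaly = 139.34 − (304.35) = -165.01 mGal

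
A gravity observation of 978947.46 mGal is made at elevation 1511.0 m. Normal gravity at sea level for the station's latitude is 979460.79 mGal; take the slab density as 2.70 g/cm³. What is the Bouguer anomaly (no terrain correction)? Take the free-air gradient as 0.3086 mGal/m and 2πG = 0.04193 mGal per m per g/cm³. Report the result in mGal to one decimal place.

-218.1

Free-air correction = 0.3086 × 1511.0 = 466.29 mGal
Free-air anomaly = 978947.46 − 979460.79 + (466.29) = -47.04 mGal
Bouguer slab correction = 0.04193 × 2.70 × 1511.0 = 171.06 mGal
Simple Bouguer anomaly = -47.04 − (171.06) = -218.10 mGal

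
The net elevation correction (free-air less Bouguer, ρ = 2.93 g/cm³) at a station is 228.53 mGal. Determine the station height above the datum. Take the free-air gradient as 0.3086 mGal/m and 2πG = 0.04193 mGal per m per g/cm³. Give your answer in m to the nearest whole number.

1230

Combined gradient = 0.3086 − 0.04193 × 2.93 = 0.1857451 mGal/m
h = 228.53 / 0.1857451 = 1230.34 m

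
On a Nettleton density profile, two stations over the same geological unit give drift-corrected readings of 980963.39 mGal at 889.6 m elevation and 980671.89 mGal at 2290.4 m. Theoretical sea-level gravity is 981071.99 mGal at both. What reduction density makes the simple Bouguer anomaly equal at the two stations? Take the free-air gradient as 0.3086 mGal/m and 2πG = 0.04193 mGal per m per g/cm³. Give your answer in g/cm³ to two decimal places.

2.40

Δg_obs = 980671.89 − 980963.39 = -291.50 mGal over Δh = 2290.4 − 889.6 = 1400.8 m
Equal Bouguer anomalies ⇒ Δg_obs + (0.3086 − 0.04193ρ)·Δh = 0
0.3086 − 0.04193ρ = −Δg_obs/Δh = 0.20810
ρ = (0.3086 − 0.20810) / 0.04193 = 2.40 g/cm³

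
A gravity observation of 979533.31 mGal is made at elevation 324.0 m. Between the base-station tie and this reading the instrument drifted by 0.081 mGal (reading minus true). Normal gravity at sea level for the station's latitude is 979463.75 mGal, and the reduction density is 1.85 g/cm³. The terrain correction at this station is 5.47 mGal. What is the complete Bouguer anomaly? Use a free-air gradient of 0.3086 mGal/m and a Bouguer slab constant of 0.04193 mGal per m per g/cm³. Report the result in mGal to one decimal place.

149.8

Drift-corrected reading = 979533.31 − (0.081) = 979533.229 mGal
Free-air correction = 0.3086 × 324.0 = 99.99 mGal
Free-air anomaly = 979533.229 − 979463.75 + (99.99) = 169.469 mGal
Bouguer slab correction = 0.04193 × 1.85 × 324.0 = 25.13 mGal
Simple Bouguer anomaly = 169.469 − (25.13) = 144.339 mGal
Complete Bouguer anomaly = 144.339 + 5.47 = 149.809 mGal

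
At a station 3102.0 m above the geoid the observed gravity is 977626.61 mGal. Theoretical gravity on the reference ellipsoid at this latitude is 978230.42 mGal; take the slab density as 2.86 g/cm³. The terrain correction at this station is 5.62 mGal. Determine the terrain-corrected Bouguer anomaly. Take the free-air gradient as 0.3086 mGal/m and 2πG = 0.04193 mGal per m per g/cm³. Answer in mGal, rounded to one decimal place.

Free-air correction = 0.3086 × 3102.0 = 957.28 mGal
Free-air anomaly = 977626.61 − 978230.42 + (957.28) = 353.47 mGal
Bouguer slab correction = 0.04193 × 2.86 × 3102.0 = 371.99 mGal
Simple Bouguer anomaly = 353.47 − (371.99) = -18.52 mGal
Complete Bouguer anomaly = -18.52 + 5.62 = -12.90 mGal

-12.9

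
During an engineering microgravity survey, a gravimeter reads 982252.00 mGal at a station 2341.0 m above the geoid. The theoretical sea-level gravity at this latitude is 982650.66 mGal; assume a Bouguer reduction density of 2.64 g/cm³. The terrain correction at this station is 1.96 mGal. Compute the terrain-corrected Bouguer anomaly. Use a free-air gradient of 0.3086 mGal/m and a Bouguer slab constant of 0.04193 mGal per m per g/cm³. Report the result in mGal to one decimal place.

66.6

Free-air correction = 0.3086 × 2341.0 = 722.43 mGal
Free-air anomaly = 982252.00 − 982650.66 + (722.43) = 323.77 mGal
Bouguer slab correction = 0.04193 × 2.64 × 2341.0 = 259.14 mGal
Simple Bouguer anomaly = 323.77 − (259.14) = 64.63 mGal
Complete Bouguer anomaly = 64.63 + 1.96 = 66.59 mGal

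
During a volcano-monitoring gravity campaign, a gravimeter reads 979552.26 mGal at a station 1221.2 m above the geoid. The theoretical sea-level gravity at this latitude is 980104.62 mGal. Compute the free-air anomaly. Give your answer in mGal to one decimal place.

-175.5

Free-air correction = 0.3086 × 1221.2 = 376.86 mGal
Free-air anomaly = 979552.26 − 980104.62 + (376.86) = -175.50 mGal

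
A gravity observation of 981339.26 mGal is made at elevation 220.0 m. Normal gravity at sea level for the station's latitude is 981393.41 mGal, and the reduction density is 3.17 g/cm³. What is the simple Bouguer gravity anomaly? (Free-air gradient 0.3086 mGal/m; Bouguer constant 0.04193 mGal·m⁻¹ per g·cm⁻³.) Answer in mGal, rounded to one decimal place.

-15.5

Free-air correction = 0.3086 × 220.0 = 67.89 mGal
Free-air anomaly = 981339.26 − 981393.41 + (67.89) = 13.74 mGal
Bouguer slab correction = 0.04193 × 3.17 × 220.0 = 29.24 mGal
Simple Bouguer anomaly = 13.74 − (29.24) = -15.50 mGal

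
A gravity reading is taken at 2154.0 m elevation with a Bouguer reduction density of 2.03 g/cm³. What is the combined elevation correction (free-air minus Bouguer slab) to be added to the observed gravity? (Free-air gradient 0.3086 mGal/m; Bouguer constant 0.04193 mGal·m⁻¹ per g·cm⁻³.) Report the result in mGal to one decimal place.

Combined gradient = 0.3086 − 0.04193 × 2.03 = 0.2234821 mGal/m
Combined elevation correction = 0.2234821 × 2154.0 = 481.4 mGal

481.4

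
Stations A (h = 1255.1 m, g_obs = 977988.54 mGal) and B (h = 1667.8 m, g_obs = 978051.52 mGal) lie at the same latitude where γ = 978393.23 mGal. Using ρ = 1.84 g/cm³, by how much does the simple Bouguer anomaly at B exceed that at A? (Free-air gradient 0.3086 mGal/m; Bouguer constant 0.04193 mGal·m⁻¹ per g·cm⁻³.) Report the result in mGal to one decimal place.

158.5

Δg_SB(A) = 977988.54 − 978393.23 + 0.3086×1255.1 − 0.04193×1.84×1255.1 = -114.20 mGal
Δg_SB(B) = 978051.52 − 978393.23 + 0.3086×1667.8 − 0.04193×1.84×1667.8 = 44.30 mGal
Difference = 44.30 − (-114.20) = 158.50 mGal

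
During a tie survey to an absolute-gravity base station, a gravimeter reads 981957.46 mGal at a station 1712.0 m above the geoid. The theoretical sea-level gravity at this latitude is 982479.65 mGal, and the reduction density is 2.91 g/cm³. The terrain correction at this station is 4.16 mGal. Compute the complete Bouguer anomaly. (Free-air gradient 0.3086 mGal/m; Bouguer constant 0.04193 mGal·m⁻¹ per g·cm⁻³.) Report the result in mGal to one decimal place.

Free-air correction = 0.3086 × 1712.0 = 528.32 mGal
Free-air anomaly = 981957.46 − 982479.65 + (528.32) = 6.13 mGal
Bouguer slab correction = 0.04193 × 2.91 × 1712.0 = 208.89 mGal
Simple Bouguer anomaly = 6.13 − (208.89) = -202.76 mGal
Complete Bouguer anomaly = -202.76 + 4.16 = -198.60 mGal

-198.6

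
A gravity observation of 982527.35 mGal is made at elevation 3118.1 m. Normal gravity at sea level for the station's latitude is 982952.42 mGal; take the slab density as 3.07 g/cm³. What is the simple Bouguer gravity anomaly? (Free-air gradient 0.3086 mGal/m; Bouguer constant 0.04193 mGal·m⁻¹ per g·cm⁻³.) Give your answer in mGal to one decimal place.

Free-air correction = 0.3086 × 3118.1 = 962.25 mGal
Free-air anomaly = 982527.35 − 982952.42 + (962.25) = 537.18 mGal
Bouguer slab correction = 0.04193 × 3.07 × 3118.1 = 401.38 mGal
Simple Bouguer anomaly = 537.18 − (401.38) = 135.80 mGal

135.8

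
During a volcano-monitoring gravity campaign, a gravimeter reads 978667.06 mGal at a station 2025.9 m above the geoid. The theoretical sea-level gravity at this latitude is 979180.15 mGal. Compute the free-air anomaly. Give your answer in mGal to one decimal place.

112.1

Free-air correction = 0.3086 × 2025.9 = 625.19 mGal
Free-air anomaly = 978667.06 − 979180.15 + (625.19) = 112.10 mGal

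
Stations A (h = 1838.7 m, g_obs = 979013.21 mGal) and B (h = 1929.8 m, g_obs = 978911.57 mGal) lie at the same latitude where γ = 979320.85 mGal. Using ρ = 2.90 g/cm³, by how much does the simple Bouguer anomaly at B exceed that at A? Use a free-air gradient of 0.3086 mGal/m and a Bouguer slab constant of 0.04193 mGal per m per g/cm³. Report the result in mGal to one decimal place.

Δg_SB(A) = 979013.21 − 979320.85 + 0.3086×1838.7 − 0.04193×2.90×1838.7 = 36.20 mGal
Δg_SB(B) = 978911.57 − 979320.85 + 0.3086×1929.8 − 0.04193×2.90×1929.8 = -48.40 mGal
Difference = -48.40 − (36.20) = -84.60 mGal

-84.6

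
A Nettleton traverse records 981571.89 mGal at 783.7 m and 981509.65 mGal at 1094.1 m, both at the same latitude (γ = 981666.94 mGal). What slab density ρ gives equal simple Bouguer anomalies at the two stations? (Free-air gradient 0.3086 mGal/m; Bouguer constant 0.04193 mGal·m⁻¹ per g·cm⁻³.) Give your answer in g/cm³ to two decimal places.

2.58

Δg_obs = 981509.65 − 981571.89 = -62.24 mGal over Δh = 1094.1 − 783.7 = 310.4 m
Equal Bouguer anomalies ⇒ Δg_obs + (0.3086 − 0.04193ρ)·Δh = 0
0.3086 − 0.04193ρ = −Δg_obs/Δh = 0.20052
ρ = (0.3086 − 0.20052) / 0.04193 = 2.58 g/cm³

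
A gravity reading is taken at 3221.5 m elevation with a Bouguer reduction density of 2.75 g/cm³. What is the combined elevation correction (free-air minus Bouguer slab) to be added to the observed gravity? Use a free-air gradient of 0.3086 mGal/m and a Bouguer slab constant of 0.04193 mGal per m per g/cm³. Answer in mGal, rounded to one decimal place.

Combined gradient = 0.3086 − 0.04193 × 2.75 = 0.1932925 mGal/m
Combined elevation correction = 0.1932925 × 3221.5 = 622.7 mGal

622.7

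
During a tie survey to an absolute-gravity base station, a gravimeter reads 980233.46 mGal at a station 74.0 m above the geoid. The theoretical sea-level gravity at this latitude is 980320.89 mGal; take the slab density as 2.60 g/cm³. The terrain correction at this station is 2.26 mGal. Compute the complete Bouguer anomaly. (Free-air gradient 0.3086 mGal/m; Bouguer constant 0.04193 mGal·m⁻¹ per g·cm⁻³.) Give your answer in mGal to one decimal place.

-70.4

Free-air correction = 0.3086 × 74.0 = 22.84 mGal
Free-air anomaly = 980233.46 − 980320.89 + (22.84) = -64.59 mGal
Bouguer slab correction = 0.04193 × 2.60 × 74.0 = 8.07 mGal
Simple Bouguer anomaly = -64.59 − (8.07) = -72.66 mGal
Complete Bouguer anomaly = -72.66 + 2.26 = -70.40 mGal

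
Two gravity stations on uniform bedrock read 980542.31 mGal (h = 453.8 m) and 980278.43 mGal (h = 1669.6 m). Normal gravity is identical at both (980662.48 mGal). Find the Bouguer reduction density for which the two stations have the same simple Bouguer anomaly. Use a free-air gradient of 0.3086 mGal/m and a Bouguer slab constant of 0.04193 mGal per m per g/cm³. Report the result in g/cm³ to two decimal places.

2.18

Δg_obs = 980278.43 − 980542.31 = -263.88 mGal over Δh = 1669.6 − 453.8 = 1215.8 m
Equal Bouguer anomalies ⇒ Δg_obs + (0.3086 − 0.04193ρ)·Δh = 0
0.3086 − 0.04193ρ = −Δg_obs/Δh = 0.21704
ρ = (0.3086 − 0.21704) / 0.04193 = 2.18 g/cm³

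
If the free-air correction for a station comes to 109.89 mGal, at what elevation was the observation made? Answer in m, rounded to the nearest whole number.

356

h = 109.89 / 0.3086 = 356.09 m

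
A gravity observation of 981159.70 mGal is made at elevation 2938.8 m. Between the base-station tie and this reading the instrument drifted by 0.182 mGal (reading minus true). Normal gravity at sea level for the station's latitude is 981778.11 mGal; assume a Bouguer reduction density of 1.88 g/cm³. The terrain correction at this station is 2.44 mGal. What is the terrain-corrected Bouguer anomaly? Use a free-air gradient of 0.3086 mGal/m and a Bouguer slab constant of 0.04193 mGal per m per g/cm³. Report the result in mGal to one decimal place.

59.1

Drift-corrected reading = 981159.70 − (0.182) = 981159.518 mGal
Free-air correction = 0.3086 × 2938.8 = 906.91 mGal
Free-air anomaly = 981159.518 − 981778.11 + (906.91) = 288.318 mGal
Bouguer slab correction = 0.04193 × 1.88 × 2938.8 = 231.66 mGal
Simple Bouguer anomaly = 288.318 − (231.66) = 56.658 mGal
Complete Bouguer anomaly = 56.658 + 2.44 = 59.098 mGal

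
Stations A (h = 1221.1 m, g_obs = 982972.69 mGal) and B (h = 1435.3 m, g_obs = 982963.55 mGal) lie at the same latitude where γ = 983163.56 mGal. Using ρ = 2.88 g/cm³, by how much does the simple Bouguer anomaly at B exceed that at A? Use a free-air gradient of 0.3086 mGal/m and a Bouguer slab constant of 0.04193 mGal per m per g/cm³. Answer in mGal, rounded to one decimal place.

Δg_SB(A) = 982972.69 − 983163.56 + 0.3086×1221.1 − 0.04193×2.88×1221.1 = 38.50 mGal
Δg_SB(B) = 982963.55 − 983163.56 + 0.3086×1435.3 − 0.04193×2.88×1435.3 = 69.60 mGal
Difference = 69.60 − (38.50) = 31.10 mGal

31.1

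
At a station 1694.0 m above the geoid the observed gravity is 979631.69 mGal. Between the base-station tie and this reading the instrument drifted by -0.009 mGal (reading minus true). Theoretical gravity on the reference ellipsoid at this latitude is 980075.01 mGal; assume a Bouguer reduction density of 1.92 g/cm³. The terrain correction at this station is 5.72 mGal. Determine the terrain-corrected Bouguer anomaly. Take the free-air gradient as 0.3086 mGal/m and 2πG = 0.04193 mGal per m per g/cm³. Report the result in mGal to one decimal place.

Drift-corrected reading = 979631.69 − (-0.009) = 979631.699 mGal
Free-air correction = 0.3086 × 1694.0 = 522.77 mGal
Free-air anomaly = 979631.699 − 980075.01 + (522.77) = 79.459 mGal
Bouguer slab correction = 0.04193 × 1.92 × 1694.0 = 136.38 mGal
Simple Bouguer anomaly = 79.459 − (136.38) = -56.921 mGal
Complete Bouguer anomaly = -56.921 + 5.72 = -51.201 mGal

-51.2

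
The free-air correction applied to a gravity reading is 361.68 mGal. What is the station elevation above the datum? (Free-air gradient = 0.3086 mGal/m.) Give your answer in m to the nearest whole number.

h = 361.68 / 0.3086 = 1172.00 m

1172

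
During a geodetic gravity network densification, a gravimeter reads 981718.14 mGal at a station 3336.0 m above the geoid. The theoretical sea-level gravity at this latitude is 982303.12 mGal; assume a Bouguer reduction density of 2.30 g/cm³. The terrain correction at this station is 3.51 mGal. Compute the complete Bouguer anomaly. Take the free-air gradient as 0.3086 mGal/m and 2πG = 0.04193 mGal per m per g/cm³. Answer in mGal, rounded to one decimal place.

Free-air correction = 0.3086 × 3336.0 = 1029.49 mGal
Free-air anomaly = 981718.14 − 982303.12 + (1029.49) = 444.51 mGal
Bouguer slab correction = 0.04193 × 2.30 × 3336.0 = 321.72 mGal
Simple Bouguer anomaly = 444.51 − (321.72) = 122.79 mGal
Complete Bouguer anomaly = 122.79 + 3.51 = 126.30 mGal

126.3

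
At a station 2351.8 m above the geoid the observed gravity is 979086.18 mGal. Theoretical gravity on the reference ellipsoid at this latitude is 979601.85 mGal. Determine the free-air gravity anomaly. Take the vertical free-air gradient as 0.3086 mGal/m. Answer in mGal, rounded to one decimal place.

Free-air correction = 0.3086 × 2351.8 = 725.77 mGal
Free-air anomaly = 979086.18 − 979601.85 + (725.77) = 210.10 mGal

210.1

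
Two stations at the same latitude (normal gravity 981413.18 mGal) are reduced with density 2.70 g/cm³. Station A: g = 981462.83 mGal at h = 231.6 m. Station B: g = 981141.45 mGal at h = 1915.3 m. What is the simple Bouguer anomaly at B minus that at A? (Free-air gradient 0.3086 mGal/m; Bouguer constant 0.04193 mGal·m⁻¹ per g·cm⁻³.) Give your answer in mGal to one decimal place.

Δg_SB(A) = 981462.83 − 981413.18 + 0.3086×231.6 − 0.04193×2.70×231.6 = 94.90 mGal
Δg_SB(B) = 981141.45 − 981413.18 + 0.3086×1915.3 − 0.04193×2.70×1915.3 = 102.50 mGal
Difference = 102.50 − (94.90) = 7.60 mGal

7.6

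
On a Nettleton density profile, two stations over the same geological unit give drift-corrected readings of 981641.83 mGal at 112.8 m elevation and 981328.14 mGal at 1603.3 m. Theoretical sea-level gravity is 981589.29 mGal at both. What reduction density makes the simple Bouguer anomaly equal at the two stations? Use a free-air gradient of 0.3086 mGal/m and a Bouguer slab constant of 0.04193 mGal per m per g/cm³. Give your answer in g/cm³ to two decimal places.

2.34

Δg_obs = 981328.14 − 981641.83 = -313.69 mGal over Δh = 1603.3 − 112.8 = 1490.5 m
Equal Bouguer anomalies ⇒ Δg_obs + (0.3086 − 0.04193ρ)·Δh = 0
0.3086 − 0.04193ρ = −Δg_obs/Δh = 0.21046
ρ = (0.3086 − 0.21046) / 0.04193 = 2.34 g/cm³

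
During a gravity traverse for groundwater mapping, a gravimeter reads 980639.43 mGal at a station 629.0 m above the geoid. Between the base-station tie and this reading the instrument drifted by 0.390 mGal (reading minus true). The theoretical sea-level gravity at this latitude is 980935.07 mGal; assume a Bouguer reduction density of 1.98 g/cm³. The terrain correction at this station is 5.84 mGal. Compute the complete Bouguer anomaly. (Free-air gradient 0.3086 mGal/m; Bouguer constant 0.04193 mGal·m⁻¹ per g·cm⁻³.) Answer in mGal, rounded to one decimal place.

Drift-corrected reading = 980639.43 − (0.390) = 980639.040 mGal
Free-air correction = 0.3086 × 629.0 = 194.11 mGal
Free-air anomaly = 980639.040 − 980935.07 + (194.11) = -101.920 mGal
Bouguer slab correction = 0.04193 × 1.98 × 629.0 = 52.22 mGal
Simple Bouguer anomaly = -101.920 − (52.22) = -154.140 mGal
Complete Bouguer anomaly = -154.140 + 5.84 = -148.300 mGal

-148.3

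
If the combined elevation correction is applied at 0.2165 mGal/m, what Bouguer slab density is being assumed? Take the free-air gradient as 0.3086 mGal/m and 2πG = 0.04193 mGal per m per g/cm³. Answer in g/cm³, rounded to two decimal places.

2.20

0.2165 = 0.3086 − 0.04193 × ρ
ρ = (0.3086 − 0.2165) / 0.04193 = 2.20 g/cm³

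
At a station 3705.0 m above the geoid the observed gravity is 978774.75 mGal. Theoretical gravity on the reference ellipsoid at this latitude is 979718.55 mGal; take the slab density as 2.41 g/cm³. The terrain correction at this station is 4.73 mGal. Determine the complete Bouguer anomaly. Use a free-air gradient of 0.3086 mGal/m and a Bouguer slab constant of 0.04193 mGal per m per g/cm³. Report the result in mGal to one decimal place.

Free-air correction = 0.3086 × 3705.0 = 1143.36 mGal
Free-air anomaly = 978774.75 − 979718.55 + (1143.36) = 199.56 mGal
Bouguer slab correction = 0.04193 × 2.41 × 3705.0 = 374.40 mGal
Simple Bouguer anomaly = 199.56 − (374.40) = -174.84 mGal
Complete Bouguer anomaly = -174.84 + 4.73 = -170.11 mGal

-170.1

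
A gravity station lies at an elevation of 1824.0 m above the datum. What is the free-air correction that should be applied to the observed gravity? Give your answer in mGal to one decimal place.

Free-air correction = 0.3086 × 1824.0 = 562.9 mGal

562.9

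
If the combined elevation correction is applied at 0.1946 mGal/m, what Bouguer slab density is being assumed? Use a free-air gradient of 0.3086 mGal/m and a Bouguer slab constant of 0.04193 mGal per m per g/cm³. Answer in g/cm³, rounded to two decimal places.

0.1946 = 0.3086 − 0.04193 × ρ
ρ = (0.3086 − 0.1946) / 0.04193 = 2.72 g/cm³

2.72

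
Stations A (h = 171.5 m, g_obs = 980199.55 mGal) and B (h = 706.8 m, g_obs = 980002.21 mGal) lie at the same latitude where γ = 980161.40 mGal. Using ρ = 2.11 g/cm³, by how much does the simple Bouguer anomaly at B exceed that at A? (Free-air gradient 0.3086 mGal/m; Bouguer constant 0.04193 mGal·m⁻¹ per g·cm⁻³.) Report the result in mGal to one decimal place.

-79.5

Δg_SB(A) = 980199.55 − 980161.40 + 0.3086×171.5 − 0.04193×2.11×171.5 = 75.90 mGal
Δg_SB(B) = 980002.21 − 980161.40 + 0.3086×706.8 − 0.04193×2.11×706.8 = -3.60 mGal
Difference = -3.60 − (75.90) = -79.50 mGal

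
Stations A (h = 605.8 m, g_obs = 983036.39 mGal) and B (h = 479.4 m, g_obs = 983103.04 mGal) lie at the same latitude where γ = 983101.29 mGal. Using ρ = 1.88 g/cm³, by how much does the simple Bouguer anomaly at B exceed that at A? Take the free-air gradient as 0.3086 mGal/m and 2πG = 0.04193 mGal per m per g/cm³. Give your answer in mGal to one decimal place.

Δg_SB(A) = 983036.39 − 983101.29 + 0.3086×605.8 − 0.04193×1.88×605.8 = 74.30 mGal
Δg_SB(B) = 983103.04 − 983101.29 + 0.3086×479.4 − 0.04193×1.88×479.4 = 111.90 mGal
Difference = 111.90 − (74.30) = 37.60 mGal

37.6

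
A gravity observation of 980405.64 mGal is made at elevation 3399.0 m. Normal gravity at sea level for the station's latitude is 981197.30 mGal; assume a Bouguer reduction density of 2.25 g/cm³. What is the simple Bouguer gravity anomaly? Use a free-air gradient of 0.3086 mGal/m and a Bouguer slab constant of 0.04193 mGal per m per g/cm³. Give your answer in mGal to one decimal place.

Free-air correction = 0.3086 × 3399.0 = 1048.93 mGal
Free-air anomaly = 980405.64 − 981197.30 + (1048.93) = 257.27 mGal
Bouguer slab correction = 0.04193 × 2.25 × 3399.0 = 320.67 mGal
Simple Bouguer anomaly = 257.27 − (320.67) = -63.40 mGal

-63.4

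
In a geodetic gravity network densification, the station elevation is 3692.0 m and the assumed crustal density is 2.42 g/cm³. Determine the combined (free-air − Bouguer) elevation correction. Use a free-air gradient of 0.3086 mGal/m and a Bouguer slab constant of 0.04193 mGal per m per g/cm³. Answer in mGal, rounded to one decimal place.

Combined gradient = 0.3086 − 0.04193 × 2.42 = 0.2071294 mGal/m
Combined elevation correction = 0.2071294 × 3692.0 = 764.7 mGal

764.7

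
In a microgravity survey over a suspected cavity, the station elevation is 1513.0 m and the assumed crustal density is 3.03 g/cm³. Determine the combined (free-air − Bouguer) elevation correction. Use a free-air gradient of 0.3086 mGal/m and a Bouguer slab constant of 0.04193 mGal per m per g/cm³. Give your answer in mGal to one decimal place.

274.7

Combined gradient = 0.3086 − 0.04193 × 3.03 = 0.1815521 mGal/m
Combined elevation correction = 0.1815521 × 1513.0 = 274.7 mGal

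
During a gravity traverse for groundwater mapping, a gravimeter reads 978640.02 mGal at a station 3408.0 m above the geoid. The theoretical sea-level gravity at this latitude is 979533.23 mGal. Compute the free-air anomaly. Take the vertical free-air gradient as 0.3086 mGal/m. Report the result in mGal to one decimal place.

158.5

Free-air correction = 0.3086 × 3408.0 = 1051.71 mGal
Free-air anomaly = 978640.02 − 979533.23 + (1051.71) = 158.50 mGal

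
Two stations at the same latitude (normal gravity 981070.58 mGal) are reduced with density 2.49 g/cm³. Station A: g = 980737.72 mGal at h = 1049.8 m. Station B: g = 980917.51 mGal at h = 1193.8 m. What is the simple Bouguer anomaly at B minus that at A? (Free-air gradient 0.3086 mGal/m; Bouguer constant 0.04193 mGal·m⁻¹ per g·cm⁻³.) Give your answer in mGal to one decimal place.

209.2

Δg_SB(A) = 980737.72 − 981070.58 + 0.3086×1049.8 − 0.04193×2.49×1049.8 = -118.50 mGal
Δg_SB(B) = 980917.51 − 981070.58 + 0.3086×1193.8 − 0.04193×2.49×1193.8 = 90.70 mGal
Difference = 90.70 − (-118.50) = 209.20 mGal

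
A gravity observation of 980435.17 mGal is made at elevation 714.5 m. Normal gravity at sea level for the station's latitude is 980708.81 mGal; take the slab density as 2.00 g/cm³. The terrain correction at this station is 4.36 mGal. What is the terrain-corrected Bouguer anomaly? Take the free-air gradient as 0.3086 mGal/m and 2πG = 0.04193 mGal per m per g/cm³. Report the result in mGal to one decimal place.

-108.7

Free-air correction = 0.3086 × 714.5 = 220.49 mGal
Free-air anomaly = 980435.17 − 980708.81 + (220.49) = -53.15 mGal
Bouguer slab correction = 0.04193 × 2.00 × 714.5 = 59.92 mGal
Simple Bouguer anomaly = -53.15 − (59.92) = -113.07 mGal
Complete Bouguer anomaly = -113.07 + 4.36 = -108.71 mGal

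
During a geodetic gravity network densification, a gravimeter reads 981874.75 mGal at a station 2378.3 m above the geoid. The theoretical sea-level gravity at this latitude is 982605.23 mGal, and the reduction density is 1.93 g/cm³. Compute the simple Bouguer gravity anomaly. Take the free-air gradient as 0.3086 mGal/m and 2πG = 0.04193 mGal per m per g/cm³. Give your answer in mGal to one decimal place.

Free-air correction = 0.3086 × 2378.3 = 733.94 mGal
Free-air anomaly = 981874.75 − 982605.23 + (733.94) = 3.46 mGal
Bouguer slab correction = 0.04193 × 1.93 × 2378.3 = 192.46 mGal
Simple Bouguer anomaly = 3.46 − (192.46) = -189.00 mGal

-189.0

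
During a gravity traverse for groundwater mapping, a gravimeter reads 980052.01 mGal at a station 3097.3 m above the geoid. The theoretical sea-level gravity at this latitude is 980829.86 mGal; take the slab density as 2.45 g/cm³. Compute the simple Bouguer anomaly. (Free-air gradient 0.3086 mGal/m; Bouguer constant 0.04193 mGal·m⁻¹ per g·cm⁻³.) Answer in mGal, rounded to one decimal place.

Free-air correction = 0.3086 × 3097.3 = 955.83 mGal
Free-air anomaly = 980052.01 − 980829.86 + (955.83) = 177.98 mGal
Bouguer slab correction = 0.04193 × 2.45 × 3097.3 = 318.18 mGal
Simple Bouguer anomaly = 177.98 − (318.18) = -140.20 mGal

-140.2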